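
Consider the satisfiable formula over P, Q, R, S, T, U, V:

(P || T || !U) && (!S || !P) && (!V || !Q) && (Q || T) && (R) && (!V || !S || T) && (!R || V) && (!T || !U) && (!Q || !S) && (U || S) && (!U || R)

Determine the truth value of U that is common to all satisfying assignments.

Suppose U = true.
Unit clause (R) forces R = true.
Unit clause (V) forces V = true.
Unit clause (!Q) forces Q = false.
Unit clause (T) forces T = true.
But (!T) is also a unit clause — contradiction.
So every satisfying assignment has U = False.

False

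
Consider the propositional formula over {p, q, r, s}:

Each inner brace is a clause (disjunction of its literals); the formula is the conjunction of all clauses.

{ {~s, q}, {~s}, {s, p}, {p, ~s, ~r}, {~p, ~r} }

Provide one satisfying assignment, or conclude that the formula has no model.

p: 1,  q: 0,  r: 0,  s: 0

The clause (~s) is unit, so s = 0.
The clause (p) is unit, so p = 1.
The clause (~r) is unit, so r = 0.
Every clause is now satisfied; q is unconstrained.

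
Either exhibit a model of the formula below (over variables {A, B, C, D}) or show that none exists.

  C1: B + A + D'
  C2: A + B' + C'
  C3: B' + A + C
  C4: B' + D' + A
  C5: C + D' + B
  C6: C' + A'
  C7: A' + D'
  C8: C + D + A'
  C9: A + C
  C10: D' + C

A=0,  B=0,  C=1,  D=0

Suppose C = 1.
(A') alone gives A = 0.
(B') alone gives B = 0.
(D') alone gives D = 0.
All clauses are satisfied.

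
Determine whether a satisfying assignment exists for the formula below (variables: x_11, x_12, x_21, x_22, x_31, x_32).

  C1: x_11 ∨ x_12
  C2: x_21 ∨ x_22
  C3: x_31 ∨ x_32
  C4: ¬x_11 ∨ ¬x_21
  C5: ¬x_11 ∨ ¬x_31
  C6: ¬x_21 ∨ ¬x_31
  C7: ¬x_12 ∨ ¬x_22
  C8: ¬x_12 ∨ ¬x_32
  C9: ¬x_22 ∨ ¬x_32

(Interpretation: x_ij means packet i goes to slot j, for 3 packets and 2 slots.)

No

Case x_11 = True:
Unit clause (¬x_21) forces x_21 = False.
Unit clause (x_22) forces x_22 = True.
Unit clause (¬x_31) forces x_31 = False.
Unit clause (x_32) forces x_32 = True.
Now (¬x_32) is unsatisfied and unit — conflict.
That branch fails; take x_11 = False instead.
Unit clause (x_12) forces x_12 = True.
Unit clause (¬x_22) forces x_22 = False.
Unit clause (x_21) forces x_21 = True.
Unit clause (¬x_31) forces x_31 = False.
Unit clause (x_32) forces x_32 = True.
Now (¬x_32) is unsatisfied and unit — conflict.
Neither x_11 = True nor x_11 = False works.
No assignment satisfies every clause.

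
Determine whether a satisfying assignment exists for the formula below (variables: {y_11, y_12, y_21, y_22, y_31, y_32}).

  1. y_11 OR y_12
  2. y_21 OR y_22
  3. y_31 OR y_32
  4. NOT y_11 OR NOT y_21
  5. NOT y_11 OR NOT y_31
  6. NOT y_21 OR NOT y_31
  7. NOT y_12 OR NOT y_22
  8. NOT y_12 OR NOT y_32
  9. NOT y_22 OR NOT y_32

Suppose y_11 = true.
(NOT y_21) alone gives y_21 = false.
(y_22) alone gives y_22 = true.
(NOT y_31) alone gives y_31 = false.
(y_32) alone gives y_32 = true.
Now (NOT y_32) is unsatisfied and unit — conflict.
So y_11 must be the other value — set y_11 = false.
(y_12) alone gives y_12 = true.
(NOT y_22) alone gives y_22 = false.
(y_21) alone gives y_21 = true.
(NOT y_31) alone gives y_31 = false.
(y_32) alone gives y_32 = true.
Now (NOT y_32) is unsatisfied and unit — conflict.
Both values of y_11 lead to a conflict.
No assignment satisfies every clause.

Unsatisfiable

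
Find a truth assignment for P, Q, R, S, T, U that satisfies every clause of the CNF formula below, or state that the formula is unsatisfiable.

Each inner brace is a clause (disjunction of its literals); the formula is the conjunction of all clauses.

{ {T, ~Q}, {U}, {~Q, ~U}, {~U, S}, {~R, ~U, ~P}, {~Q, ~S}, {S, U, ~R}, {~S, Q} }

UNSATISFIABLE

(U) alone gives U = 1.
(~Q) alone gives Q = 0.
(S) alone gives S = 1.
That conflicts with the unit clause (~S).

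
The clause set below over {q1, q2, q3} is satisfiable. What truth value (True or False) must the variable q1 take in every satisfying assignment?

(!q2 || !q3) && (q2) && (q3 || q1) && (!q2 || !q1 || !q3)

True

Suppose q1 = false.
(q2) alone gives q2 = true.
(!q3) alone gives q3 = false.
Now (q3) is unsatisfied and unit — conflict.
So every satisfying assignment has q1 = True.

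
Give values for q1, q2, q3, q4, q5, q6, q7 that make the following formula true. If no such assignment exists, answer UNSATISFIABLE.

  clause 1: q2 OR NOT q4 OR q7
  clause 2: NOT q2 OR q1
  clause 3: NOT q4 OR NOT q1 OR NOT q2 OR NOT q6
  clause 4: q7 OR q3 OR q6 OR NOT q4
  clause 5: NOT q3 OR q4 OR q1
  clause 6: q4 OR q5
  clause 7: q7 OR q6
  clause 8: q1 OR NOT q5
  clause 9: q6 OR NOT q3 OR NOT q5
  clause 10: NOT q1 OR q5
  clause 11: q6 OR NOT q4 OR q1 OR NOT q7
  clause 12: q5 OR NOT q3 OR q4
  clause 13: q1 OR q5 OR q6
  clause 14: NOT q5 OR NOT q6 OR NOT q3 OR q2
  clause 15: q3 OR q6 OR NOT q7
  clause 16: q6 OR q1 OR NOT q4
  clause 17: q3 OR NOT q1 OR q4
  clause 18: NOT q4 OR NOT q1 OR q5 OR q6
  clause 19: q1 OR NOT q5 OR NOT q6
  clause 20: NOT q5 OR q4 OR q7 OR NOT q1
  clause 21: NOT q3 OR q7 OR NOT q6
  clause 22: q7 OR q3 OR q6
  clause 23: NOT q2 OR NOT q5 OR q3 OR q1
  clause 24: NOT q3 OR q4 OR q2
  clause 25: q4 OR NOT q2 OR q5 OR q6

q1 ↦ false, q2 ↦ false, q3 ↦ false, q4 ↦ true, q5 ↦ false, q6 ↦ true, q7 ↦ true

Try q2 = false.
Try q4 = true.
(q7) alone gives q7 = true.
Try q1 = false.
(NOT q5) alone gives q5 = false.
(q6) alone gives q6 = true.
Every clause is now satisfied; q3 is unconstrained.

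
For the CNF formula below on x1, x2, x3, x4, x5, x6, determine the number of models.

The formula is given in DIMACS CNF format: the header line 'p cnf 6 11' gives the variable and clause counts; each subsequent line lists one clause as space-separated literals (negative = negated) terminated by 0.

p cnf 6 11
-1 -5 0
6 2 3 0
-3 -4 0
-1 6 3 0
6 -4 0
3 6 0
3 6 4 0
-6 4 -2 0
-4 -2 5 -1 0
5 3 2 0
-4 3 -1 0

There are 2^6 = 64 truth assignments over (x1, x2, x3, x4, x5, x6).
Split on x6. With x6 = True, the clauses containing x6 are satisfied and ¬x6 drops from the rest; 7 of the 2^5 = 32 assignments to the other variables satisfy what remains.
With x6 = False, by the same count on the reduced clause set, 6 assignments work.
Total: 7 + 6 = 13.

13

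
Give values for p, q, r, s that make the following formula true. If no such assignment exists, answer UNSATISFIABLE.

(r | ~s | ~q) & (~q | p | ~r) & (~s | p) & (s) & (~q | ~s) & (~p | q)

(s) alone gives s = 1.
(p) alone gives p = 1.
(~q) alone gives q = 0.
Now (q) is unsatisfied and unit — conflict.

UNSATISFIABLE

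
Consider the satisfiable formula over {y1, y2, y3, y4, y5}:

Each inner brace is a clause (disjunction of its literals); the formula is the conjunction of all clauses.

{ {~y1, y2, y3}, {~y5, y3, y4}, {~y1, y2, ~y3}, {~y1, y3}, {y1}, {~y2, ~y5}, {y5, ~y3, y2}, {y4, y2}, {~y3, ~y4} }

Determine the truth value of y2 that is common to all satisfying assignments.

True

Suppose y2 = 0.
Unit clause (y1) forces y1 = 1.
Unit clause (y3) forces y3 = 1.
But (~y3) is also a unit clause — contradiction.
So every satisfying assignment has y2 = True.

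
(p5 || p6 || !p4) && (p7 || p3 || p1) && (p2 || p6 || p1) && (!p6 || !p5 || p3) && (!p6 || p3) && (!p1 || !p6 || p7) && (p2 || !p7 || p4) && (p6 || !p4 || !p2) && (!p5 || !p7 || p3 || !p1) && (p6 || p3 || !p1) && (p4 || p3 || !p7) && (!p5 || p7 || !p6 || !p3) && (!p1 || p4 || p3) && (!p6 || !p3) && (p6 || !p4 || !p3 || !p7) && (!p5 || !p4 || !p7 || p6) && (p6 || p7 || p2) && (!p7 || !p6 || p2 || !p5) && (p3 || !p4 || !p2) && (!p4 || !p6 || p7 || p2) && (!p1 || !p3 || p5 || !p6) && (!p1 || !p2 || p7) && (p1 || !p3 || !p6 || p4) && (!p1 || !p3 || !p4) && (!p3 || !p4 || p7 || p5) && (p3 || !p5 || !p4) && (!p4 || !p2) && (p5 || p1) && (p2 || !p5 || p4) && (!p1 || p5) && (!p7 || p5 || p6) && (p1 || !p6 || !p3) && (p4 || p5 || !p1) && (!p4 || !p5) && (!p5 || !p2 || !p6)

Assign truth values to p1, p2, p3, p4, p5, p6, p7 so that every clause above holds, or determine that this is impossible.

p1 ↦ false; p2 ↦ true; p3 ↦ true; p4 ↦ false; p5 ↦ true; p6 ↦ false; p7 ↦ true

Case p6 = false:
Case p5 = true:
(!p4) alone gives p4 = false.
(p2) alone gives p2 = true.
Case p3 = true:
Case p1 = false:
Every clause is now satisfied; p7 is unconstrained.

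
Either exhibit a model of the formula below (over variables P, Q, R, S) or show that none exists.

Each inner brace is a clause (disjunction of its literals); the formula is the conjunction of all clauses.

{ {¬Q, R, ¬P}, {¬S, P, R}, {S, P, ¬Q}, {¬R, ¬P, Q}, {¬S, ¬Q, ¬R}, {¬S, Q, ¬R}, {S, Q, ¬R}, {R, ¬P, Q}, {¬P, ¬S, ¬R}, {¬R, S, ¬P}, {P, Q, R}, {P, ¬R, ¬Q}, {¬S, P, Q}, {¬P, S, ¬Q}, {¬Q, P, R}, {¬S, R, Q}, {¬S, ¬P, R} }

Case Q = False:
Case R = False:
The clause (¬P) is unit, so P = False.
That conflicts with the unit clause (P).
Undo R and try R = True.
The clause (¬P) is unit, so P = False.
The clause (¬S) is unit, so S = False.
That conflicts with the unit clause (S).
Both values of R lead to a conflict.
Undo Q and try Q = True.
Case R = True:
The clause (¬S) is unit, so S = False.
The clause (P) is unit, so P = True.
That conflicts with the unit clause (¬P).
Undo R and try R = False.
The clause (¬P) is unit, so P = False.
That conflicts with the unit clause (P).
Both values of R lead to a conflict.
Both values of Q lead to a conflict.

UNSATISFIABLE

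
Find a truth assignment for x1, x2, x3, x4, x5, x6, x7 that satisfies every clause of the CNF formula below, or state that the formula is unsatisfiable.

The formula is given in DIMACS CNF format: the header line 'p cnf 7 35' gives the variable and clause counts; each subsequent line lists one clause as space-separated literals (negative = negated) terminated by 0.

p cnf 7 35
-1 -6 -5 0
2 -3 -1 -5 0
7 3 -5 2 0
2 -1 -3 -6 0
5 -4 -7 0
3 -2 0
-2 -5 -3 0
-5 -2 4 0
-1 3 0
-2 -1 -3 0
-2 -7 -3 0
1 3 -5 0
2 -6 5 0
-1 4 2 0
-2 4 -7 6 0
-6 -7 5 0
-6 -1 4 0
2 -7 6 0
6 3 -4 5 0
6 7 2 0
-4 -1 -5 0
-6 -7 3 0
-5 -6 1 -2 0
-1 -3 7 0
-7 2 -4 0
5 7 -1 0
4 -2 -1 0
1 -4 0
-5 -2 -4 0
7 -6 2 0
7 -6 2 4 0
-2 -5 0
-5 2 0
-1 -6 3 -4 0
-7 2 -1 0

Try x3 = True.
Try x2 = True.
The clause (¬x5) is unit, so x5 = False.
The clause (¬x1) is unit, so x1 = False.
The clause (¬x7) is unit, so x7 = False.
The clause (¬x4) is unit, so x4 = False.
No clause remains; x6 is free.

x1: False, x2: True, x3: True, x4: False, x5: False, x6: True, x7: False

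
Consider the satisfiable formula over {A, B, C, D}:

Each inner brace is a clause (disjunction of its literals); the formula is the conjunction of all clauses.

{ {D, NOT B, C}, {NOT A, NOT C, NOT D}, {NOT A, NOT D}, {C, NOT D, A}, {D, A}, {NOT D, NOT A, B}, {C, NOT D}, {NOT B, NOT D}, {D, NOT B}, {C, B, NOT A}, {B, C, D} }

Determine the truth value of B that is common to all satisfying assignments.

Suppose B = true.
Unit clause (NOT D) forces D = false.
That conflicts with the unit clause (D).
So every satisfying assignment has B = False.

False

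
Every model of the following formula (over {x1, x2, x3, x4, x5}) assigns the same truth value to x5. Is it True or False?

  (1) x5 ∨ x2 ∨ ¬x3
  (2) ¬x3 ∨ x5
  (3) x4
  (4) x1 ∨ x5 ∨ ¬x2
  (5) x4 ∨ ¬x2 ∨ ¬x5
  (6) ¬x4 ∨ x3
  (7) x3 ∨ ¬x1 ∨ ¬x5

True

Suppose x5 = False.
Unit clause (¬x3) forces x3 = False.
Unit clause (x4) forces x4 = True.
That conflicts with the unit clause (¬x4).
So every satisfying assignment has x5 = True.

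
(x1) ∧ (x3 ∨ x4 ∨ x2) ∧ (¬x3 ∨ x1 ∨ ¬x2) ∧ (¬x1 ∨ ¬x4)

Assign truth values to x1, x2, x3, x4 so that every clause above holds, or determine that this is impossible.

Unit clause (x1) forces x1 = True.
Unit clause (¬x4) forces x4 = False.
Case x3 = False:
Unit clause (x2) forces x2 = True.
This assignment satisfies each clause.

x1: True, x2: True, x3: False, x4: False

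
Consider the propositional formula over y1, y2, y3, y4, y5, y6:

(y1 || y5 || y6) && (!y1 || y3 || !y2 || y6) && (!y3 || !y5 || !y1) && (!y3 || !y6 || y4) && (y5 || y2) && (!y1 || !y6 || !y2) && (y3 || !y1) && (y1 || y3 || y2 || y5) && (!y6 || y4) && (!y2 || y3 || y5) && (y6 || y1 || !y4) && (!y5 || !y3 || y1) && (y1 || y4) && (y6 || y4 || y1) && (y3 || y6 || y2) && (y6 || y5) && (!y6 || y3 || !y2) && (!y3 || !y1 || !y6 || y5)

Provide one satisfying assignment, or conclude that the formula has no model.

Case y5 = false:
Unit clause (y2) forces y2 = true.
Unit clause (y3) forces y3 = true.
Unit clause (y6) forces y6 = true.
Unit clause (y4) forces y4 = true.
Unit clause (!y1) forces y1 = false.
This assignment satisfies each clause.

y1 ↦ false,  y2 ↦ true,  y3 ↦ true,  y4 ↦ true,  y5 ↦ false,  y6 ↦ true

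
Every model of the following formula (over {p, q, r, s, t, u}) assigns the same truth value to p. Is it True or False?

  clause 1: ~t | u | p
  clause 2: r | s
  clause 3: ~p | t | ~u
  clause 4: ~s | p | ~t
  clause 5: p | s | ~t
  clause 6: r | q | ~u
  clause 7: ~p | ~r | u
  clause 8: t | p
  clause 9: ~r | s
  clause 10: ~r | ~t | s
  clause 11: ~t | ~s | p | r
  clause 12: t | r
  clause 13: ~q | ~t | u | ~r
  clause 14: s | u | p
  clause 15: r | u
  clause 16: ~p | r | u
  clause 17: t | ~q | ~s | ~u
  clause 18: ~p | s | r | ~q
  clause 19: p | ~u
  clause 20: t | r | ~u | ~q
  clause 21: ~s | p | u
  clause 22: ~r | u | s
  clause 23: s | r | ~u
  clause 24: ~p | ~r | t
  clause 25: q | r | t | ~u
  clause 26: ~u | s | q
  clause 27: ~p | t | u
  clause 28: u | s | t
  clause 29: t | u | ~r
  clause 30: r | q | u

Suppose p = 0.
Unit clause (t) forces t = 1.
Unit clause (u) forces u = 1.
But (~u) is also a unit clause — contradiction.
So every satisfying assignment has p = True.

True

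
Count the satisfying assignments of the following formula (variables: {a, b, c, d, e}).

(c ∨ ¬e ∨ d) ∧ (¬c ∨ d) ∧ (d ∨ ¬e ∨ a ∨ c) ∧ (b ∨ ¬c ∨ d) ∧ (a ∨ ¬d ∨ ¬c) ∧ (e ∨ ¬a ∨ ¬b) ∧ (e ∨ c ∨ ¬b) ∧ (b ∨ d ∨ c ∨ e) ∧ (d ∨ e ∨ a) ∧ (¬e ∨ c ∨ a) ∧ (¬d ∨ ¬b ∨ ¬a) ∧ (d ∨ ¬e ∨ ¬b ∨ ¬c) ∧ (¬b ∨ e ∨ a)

There are 2^5 = 32 truth assignments over (a, b, c, d, e).
Split on b. With b = True, the clauses containing b are satisfied and ¬b drops from the rest; 0 of the 2^4 = 16 assignments to the other variables satisfy what remains.
With b = False, by the same count on the reduced clause set, 5 assignments work.
Total: 0 + 5 = 5.

5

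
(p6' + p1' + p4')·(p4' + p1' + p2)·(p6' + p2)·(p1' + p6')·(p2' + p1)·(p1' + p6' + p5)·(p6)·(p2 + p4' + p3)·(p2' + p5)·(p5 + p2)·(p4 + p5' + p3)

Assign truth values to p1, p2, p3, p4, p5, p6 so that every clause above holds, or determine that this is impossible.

(p6) alone gives p6 = 1.
(p2) alone gives p2 = 1.
(p1') alone gives p1 = 0.
Now (p1) is unsatisfied and unit — conflict.

UNSATISFIABLE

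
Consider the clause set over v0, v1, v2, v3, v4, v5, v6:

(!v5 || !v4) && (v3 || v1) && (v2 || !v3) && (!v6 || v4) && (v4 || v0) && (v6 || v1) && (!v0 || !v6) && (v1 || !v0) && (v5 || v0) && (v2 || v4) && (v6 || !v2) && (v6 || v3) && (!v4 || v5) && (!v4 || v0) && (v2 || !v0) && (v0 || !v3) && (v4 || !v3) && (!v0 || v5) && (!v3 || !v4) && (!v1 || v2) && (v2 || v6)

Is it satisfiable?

Branch on v5: set v5 = false.
(v0) alone gives v0 = true.
But (!v0) is also a unit clause — contradiction.
So v5 must be the other value — set v5 = true.
(!v4) alone gives v4 = false.
(!v6) alone gives v6 = false.
(v0) alone gives v0 = true.
(v1) alone gives v1 = true.
(v2) alone gives v2 = true.
But (!v2) is also a unit clause — contradiction.
Both values of v5 lead to a conflict.
No assignment satisfies every clause.

No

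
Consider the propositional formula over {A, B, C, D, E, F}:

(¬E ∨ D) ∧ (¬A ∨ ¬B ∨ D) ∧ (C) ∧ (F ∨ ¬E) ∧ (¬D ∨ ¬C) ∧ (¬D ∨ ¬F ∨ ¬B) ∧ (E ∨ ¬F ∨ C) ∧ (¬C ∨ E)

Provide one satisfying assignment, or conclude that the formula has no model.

From the singleton clause (C), C = True.
From the singleton clause (¬D), D = False.
From the singleton clause (¬E), E = False.
Now (E) is unsatisfied and unit — conflict.

UNSATISFIABLE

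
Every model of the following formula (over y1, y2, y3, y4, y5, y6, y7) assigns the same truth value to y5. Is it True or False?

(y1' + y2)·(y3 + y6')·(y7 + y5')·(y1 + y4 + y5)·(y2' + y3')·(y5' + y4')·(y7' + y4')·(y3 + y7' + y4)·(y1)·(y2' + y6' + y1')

False

Suppose y5 = 1.
(y7) alone gives y7 = 1.
(y4') alone gives y4 = 0.
(y3) alone gives y3 = 1.
(y2') alone gives y2 = 0.
(y1') alone gives y1 = 0.
Now (y1) is unsatisfied and unit — conflict.
So every satisfying assignment has y5 = False.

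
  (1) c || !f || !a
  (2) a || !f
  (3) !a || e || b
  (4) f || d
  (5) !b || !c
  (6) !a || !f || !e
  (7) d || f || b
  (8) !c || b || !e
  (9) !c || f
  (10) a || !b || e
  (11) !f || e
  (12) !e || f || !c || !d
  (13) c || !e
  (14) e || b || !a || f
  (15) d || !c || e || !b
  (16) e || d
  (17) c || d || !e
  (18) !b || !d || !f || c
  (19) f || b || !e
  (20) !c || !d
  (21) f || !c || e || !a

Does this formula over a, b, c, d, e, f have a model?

Case a = true:
Case c = false:
The clause (!f) is unit, so f = false.
The clause (d) is unit, so d = true.
The clause (!e) is unit, so e = false.
The clause (b) is unit, so b = true.
All clauses are satisfied.
A satisfying assignment: a: true, b: true, c: false, d: true, e: false, f: false.

Yes, satisfiable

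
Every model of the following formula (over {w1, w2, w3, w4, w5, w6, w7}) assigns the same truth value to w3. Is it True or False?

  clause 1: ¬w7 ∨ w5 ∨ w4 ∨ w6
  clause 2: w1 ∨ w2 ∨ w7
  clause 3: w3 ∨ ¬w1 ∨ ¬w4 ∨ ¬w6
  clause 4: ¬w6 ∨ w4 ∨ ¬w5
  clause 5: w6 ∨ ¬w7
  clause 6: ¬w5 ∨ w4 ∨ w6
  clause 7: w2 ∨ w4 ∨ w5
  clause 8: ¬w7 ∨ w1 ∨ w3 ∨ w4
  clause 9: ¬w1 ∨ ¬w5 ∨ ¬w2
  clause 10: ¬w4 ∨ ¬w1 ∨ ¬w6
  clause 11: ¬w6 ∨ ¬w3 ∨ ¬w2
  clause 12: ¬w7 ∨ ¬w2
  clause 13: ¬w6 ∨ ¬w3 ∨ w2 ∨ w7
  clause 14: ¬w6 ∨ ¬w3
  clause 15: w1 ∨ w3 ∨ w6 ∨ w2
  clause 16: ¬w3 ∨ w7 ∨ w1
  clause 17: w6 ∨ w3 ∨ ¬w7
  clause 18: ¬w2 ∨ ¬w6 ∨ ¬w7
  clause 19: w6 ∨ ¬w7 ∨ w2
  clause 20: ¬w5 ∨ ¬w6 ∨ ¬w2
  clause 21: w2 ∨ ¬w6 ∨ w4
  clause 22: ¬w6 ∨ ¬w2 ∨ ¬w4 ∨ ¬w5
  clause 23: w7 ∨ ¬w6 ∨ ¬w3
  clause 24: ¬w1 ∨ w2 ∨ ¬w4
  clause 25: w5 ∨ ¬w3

False

Suppose w3 = True.
The clause (¬w6) is unit, so w6 = False.
The clause (¬w7) is unit, so w7 = False.
The clause (w1) is unit, so w1 = True.
The clause (w5) is unit, so w5 = True.
The clause (w4) is unit, so w4 = True.
The clause (¬w2) is unit, so w2 = False.
That conflicts with the unit clause (w2).
So every satisfying assignment has w3 = False.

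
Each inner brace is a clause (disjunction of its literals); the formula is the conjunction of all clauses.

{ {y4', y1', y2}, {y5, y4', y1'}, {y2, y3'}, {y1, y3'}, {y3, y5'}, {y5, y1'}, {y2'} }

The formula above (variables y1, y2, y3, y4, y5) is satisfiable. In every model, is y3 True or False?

False

Suppose y3 = 1.
(y2) alone gives y2 = 1.
But (y2') is also a unit clause — contradiction.
So every satisfying assignment has y3 = False.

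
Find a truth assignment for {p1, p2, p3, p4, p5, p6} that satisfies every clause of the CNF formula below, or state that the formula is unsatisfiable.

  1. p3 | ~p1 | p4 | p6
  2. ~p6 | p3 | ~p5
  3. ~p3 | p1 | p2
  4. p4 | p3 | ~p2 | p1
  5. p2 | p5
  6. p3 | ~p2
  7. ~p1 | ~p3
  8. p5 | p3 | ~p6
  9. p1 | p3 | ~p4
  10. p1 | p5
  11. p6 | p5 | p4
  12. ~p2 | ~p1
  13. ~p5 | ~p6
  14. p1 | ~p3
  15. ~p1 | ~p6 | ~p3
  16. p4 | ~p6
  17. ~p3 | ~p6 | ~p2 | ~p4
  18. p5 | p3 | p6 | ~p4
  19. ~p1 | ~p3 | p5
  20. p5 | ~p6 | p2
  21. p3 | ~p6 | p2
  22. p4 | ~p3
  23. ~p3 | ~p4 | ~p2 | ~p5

Case p2 = 0:
(p5) alone gives p5 = 1.
(~p6) alone gives p6 = 0.
Case p3 = 0:
Case p1 = 1:
(p4) alone gives p4 = 1.
This assignment satisfies each clause.

p1: 1; p2: 0; p3: 0; p4: 1; p5: 1; p6: 0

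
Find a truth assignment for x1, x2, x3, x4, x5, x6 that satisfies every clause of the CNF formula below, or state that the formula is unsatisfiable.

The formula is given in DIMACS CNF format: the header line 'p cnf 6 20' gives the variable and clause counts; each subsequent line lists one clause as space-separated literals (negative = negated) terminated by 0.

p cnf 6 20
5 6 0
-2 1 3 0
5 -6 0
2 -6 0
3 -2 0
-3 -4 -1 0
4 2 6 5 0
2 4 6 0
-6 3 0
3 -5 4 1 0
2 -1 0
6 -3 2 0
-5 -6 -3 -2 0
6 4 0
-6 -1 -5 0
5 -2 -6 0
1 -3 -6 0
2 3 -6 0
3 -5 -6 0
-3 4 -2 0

x1 ↦ False, x2 ↦ True, x3 ↦ True, x4 ↦ True, x5 ↦ True, x6 ↦ False

Case x5 = True:
Case x2 = True:
The clause (x3) is unit, so x3 = True.
The clause (¬x6) is unit, so x6 = False.
The clause (x4) is unit, so x4 = True.
The clause (¬x1) is unit, so x1 = False.
Every clause now holds.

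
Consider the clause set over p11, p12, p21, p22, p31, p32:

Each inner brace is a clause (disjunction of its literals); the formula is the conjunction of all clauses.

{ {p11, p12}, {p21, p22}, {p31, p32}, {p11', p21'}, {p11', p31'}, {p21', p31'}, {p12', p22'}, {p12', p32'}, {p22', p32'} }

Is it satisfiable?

Unsatisfiable

Try p11 = 1.
(p21') alone gives p21 = 0.
(p22) alone gives p22 = 1.
(p31') alone gives p31 = 0.
(p32) alone gives p32 = 1.
But (p32') is also a unit clause — contradiction.
Backtrack on p11: now try p11 = 0.
(p12) alone gives p12 = 1.
(p22') alone gives p22 = 0.
(p21) alone gives p21 = 1.
(p31') alone gives p31 = 0.
(p32) alone gives p32 = 1.
But (p32') is also a unit clause — contradiction.
Neither p11 = 1 nor p11 = 0 works.
No assignment satisfies every clause.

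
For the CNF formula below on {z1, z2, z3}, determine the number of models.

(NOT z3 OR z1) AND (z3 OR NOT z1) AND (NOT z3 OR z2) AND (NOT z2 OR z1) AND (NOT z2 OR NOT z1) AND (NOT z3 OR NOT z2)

1

There are 2^3 = 8 truth assignments over (z1, z2, z3).
Split on z1. With z1 = true, the clauses containing z1 are satisfied and NOT z1 drops from the rest; 0 of the 2^2 = 4 assignments to the other variables satisfy what remains.
With z1 = false, by the same count on the reduced clause set, 1 assignment works.
(One model: z1=F, z2=F, z3=F.)
Total: 0 + 1 = 1.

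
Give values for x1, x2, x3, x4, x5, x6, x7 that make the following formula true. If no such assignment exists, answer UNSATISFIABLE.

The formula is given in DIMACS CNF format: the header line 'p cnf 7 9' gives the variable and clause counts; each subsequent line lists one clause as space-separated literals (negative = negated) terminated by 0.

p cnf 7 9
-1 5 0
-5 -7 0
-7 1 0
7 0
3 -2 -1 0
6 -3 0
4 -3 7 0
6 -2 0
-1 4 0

From the singleton clause (x7), x7 = True.
From the singleton clause (¬x5), x5 = False.
From the singleton clause (¬x1), x1 = False.
That conflicts with the unit clause (x1).

UNSATISFIABLE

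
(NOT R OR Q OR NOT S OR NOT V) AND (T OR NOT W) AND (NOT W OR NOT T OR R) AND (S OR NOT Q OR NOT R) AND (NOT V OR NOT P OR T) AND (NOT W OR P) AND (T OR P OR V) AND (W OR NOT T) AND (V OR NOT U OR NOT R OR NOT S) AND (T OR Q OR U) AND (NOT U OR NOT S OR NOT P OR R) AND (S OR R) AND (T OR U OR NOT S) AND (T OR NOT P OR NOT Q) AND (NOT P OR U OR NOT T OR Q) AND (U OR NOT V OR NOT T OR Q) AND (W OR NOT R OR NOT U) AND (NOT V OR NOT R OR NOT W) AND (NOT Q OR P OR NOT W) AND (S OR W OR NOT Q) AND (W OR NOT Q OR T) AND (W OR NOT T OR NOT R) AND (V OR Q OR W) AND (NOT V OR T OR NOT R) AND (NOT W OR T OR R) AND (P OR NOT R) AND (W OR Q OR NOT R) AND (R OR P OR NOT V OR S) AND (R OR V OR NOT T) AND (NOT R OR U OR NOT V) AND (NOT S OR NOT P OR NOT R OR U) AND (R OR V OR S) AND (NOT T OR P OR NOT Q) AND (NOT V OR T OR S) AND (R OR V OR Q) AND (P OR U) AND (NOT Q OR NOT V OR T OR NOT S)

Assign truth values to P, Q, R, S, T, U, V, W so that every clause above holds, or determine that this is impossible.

P: true, Q: false, R: true, S: false, T: true, U: true, V: false, W: true

Branch on T: set T = true.
From the singleton clause (W), W = true.
From the singleton clause (R), R = true.
From the singleton clause (P), P = true.
From the singleton clause (NOT V), V = false.
Branch on S: set S = false.
From the singleton clause (NOT Q), Q = false.
From the singleton clause (U), U = true.
This assignment satisfies each clause.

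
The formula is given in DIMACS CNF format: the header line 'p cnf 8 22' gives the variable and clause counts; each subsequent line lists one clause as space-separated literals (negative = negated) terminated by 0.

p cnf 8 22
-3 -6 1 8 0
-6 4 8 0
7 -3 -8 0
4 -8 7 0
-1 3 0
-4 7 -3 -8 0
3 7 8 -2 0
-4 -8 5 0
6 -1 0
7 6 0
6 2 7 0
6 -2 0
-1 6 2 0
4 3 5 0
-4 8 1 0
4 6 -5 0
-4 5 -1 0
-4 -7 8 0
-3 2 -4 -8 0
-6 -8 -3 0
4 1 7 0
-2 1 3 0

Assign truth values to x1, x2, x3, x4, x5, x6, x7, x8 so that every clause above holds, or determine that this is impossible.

x1 ↦ True,  x2 ↦ True,  x3 ↦ True,  x4 ↦ True,  x5 ↦ True,  x6 ↦ True,  x7 ↦ False,  x8 ↦ False

Case x1 = True:
Unit clause (x3) forces x3 = True.
Unit clause (x6) forces x6 = True.
Unit clause (¬x8) forces x8 = False.
Unit clause (x4) forces x4 = True.
Unit clause (x5) forces x5 = True.
Unit clause (¬x7) forces x7 = False.
No clause remains; x2 is free.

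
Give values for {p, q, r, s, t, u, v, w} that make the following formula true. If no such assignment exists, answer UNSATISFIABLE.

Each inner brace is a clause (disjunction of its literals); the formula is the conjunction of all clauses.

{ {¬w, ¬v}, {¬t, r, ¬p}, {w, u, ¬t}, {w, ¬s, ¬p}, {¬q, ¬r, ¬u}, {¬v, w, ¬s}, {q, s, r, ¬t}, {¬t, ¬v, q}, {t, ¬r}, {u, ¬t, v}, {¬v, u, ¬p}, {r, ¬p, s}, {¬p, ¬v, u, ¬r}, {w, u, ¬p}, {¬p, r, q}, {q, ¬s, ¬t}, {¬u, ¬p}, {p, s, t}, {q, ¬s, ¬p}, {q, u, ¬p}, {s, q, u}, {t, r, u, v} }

p ↦ False; q ↦ True; r ↦ False; s ↦ True; t ↦ True; u ↦ True; v ↦ False; w ↦ False

Suppose w = False.
Suppose u = True.
The clause (¬p) is unit, so p = False.
Suppose q = True.
The clause (¬r) is unit, so r = False.
Suppose v = False.
Suppose s = True.
No clause remains; t is free.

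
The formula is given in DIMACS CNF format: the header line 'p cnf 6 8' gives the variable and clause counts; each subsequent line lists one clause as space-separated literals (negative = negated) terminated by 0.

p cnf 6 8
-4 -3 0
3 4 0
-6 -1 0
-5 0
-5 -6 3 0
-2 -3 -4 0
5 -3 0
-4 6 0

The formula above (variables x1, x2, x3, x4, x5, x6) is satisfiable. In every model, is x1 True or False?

False

Suppose x1 = True.
From the singleton clause (¬x6), x6 = False.
From the singleton clause (¬x5), x5 = False.
From the singleton clause (¬x3), x3 = False.
From the singleton clause (x4), x4 = True.
That conflicts with the unit clause (¬x4).
So every satisfying assignment has x1 = False.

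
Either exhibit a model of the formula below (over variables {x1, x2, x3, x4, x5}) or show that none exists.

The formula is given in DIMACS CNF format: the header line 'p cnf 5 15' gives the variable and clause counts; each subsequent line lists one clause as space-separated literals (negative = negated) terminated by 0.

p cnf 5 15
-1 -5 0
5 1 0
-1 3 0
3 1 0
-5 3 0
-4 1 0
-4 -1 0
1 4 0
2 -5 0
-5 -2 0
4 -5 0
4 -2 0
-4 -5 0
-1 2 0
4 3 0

UNSATISFIABLE

Branch on x1: set x1 = False.
The clause (x5) is unit, so x5 = True.
The clause (x3) is unit, so x3 = True.
The clause (¬x4) is unit, so x4 = False.
That conflicts with the unit clause (x4).
Backtrack on x1: now try x1 = True.
The clause (¬x5) is unit, so x5 = False.
The clause (x3) is unit, so x3 = True.
The clause (¬x4) is unit, so x4 = False.
The clause (¬x2) is unit, so x2 = False.
That conflicts with the unit clause (x2).
Both values of x1 lead to a conflict.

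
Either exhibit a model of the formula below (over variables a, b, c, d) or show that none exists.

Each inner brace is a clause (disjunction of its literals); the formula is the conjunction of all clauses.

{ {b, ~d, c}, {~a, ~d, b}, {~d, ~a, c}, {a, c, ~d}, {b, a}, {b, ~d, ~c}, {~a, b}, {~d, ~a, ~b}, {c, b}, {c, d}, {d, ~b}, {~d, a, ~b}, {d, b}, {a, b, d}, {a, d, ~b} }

UNSATISFIABLE

Try b = 1.
From the singleton clause (d), d = 1.
From the singleton clause (~a), a = 0.
But (a) is also a unit clause — contradiction.
Undo b and try b = 0.
From the singleton clause (a), a = 1.
But (~a) is also a unit clause — contradiction.
Either choice for b ends in contradiction.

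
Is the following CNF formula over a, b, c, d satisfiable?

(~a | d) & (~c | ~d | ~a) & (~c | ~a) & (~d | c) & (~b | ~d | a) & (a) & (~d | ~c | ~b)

Unsatisfiable

Unit clause (a) forces a = 1.
Unit clause (d) forces d = 1.
Unit clause (~c) forces c = 0.
That conflicts with the unit clause (c).
No assignment satisfies every clause.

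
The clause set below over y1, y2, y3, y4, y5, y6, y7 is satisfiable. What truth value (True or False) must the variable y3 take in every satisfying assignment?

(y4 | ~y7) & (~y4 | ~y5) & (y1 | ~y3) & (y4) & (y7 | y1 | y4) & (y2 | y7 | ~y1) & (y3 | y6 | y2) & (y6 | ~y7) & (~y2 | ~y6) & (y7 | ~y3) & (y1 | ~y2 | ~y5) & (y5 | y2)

False

Suppose y3 = 1.
(y1) alone gives y1 = 1.
(y4) alone gives y4 = 1.
(~y5) alone gives y5 = 0.
(y7) alone gives y7 = 1.
(y6) alone gives y6 = 1.
(~y2) alone gives y2 = 0.
Now (y2) is unsatisfied and unit — conflict.
So every satisfying assignment has y3 = False.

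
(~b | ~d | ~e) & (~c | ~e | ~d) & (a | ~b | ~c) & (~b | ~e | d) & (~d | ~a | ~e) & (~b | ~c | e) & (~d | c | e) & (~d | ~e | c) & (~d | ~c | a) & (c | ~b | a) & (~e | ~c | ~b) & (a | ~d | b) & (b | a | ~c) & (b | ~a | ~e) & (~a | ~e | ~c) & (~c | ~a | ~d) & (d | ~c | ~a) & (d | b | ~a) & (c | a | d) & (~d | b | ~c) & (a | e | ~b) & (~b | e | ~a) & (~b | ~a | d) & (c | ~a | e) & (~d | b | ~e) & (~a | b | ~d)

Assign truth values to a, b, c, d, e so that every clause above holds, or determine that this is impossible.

UNSATISFIABLE

Try b = 0.
Try a = 1.
Unit clause (~e) forces e = 0.
Unit clause (d) forces d = 1.
That conflicts with the unit clause (~d).
Undo a and try a = 0.
Unit clause (~d) forces d = 0.
Unit clause (~c) forces c = 0.
That conflicts with the unit clause (c).
Either choice for a ends in contradiction.
Undo b and try b = 1.
Try d = 0.
Unit clause (~e) forces e = 0.
Unit clause (~c) forces c = 0.
Unit clause (a) forces a = 1.
That conflicts with the unit clause (~a).
Undo d and try d = 1.
Unit clause (~e) forces e = 0.
Unit clause (~c) forces c = 0.
That conflicts with the unit clause (c).
Either choice for d ends in contradiction.
Either choice for b ends in contradiction.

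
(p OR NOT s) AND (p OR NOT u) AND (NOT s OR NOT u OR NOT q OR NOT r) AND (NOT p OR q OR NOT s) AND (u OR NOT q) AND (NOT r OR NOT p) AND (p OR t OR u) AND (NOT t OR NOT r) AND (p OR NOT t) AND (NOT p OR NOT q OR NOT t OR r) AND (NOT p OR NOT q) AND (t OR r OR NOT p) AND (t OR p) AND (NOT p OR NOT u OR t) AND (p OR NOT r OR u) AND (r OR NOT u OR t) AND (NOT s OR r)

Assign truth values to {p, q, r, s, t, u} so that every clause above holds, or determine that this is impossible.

Branch on p: set p = true.
From the singleton clause (NOT r), r = false.
From the singleton clause (NOT q), q = false.
From the singleton clause (NOT s), s = false.
From the singleton clause (t), t = true.
Every clause is now satisfied; u is unconstrained.

p: true; q: false; r: false; s: false; t: true; u: true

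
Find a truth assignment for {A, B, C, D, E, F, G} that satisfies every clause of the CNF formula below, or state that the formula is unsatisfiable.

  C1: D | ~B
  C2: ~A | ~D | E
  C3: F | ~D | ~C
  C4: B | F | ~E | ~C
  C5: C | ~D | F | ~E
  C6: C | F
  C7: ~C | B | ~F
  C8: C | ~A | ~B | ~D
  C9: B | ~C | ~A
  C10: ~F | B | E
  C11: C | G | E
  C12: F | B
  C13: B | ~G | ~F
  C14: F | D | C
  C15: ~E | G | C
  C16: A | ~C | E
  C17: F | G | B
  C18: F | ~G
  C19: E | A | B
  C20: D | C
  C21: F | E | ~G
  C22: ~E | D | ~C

Try D = 1.
Try A = 0.
Try F = 1.
Try C = 1.
(B) alone gives B = 1.
(E) alone gives E = 1.
All clauses hold; G can take either value.

A ↦ 0; B ↦ 1; C ↦ 1; D ↦ 1; E ↦ 1; F ↦ 1; G ↦ 1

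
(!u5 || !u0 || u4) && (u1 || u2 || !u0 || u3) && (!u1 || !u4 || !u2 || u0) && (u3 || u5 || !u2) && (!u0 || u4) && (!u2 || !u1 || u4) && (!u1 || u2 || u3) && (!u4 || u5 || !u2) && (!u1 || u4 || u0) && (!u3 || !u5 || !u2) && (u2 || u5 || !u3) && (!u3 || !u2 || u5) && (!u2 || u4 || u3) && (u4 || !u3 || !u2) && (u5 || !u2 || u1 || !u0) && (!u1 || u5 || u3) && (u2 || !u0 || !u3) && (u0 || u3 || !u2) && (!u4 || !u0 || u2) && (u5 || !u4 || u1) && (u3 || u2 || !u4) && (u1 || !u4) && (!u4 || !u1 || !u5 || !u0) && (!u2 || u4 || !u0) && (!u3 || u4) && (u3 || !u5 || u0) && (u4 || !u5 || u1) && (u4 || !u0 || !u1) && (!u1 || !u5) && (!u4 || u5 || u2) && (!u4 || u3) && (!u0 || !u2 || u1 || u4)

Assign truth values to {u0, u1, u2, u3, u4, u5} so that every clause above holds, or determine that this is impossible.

Case u0 = false:
Case u1 = false:
Unit clause (!u4) forces u4 = false.
Unit clause (!u3) forces u3 = false.
Unit clause (!u2) forces u2 = false.
Unit clause (!u5) forces u5 = false.
This assignment satisfies each clause.

u0=false, u1=false, u2=false, u3=false, u4=false, u5=false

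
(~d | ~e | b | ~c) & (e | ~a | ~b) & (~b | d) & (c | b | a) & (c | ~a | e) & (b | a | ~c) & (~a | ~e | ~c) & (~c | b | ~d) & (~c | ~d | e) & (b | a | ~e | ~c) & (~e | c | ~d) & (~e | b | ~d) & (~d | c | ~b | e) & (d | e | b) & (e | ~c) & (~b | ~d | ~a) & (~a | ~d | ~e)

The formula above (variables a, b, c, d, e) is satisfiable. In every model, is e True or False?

Suppose e = 0.
The clause (~c) is unit, so c = 0.
The clause (~a) is unit, so a = 0.
The clause (b) is unit, so b = 1.
The clause (d) is unit, so d = 1.
But (~d) is also a unit clause — contradiction.
So every satisfying assignment has e = True.

True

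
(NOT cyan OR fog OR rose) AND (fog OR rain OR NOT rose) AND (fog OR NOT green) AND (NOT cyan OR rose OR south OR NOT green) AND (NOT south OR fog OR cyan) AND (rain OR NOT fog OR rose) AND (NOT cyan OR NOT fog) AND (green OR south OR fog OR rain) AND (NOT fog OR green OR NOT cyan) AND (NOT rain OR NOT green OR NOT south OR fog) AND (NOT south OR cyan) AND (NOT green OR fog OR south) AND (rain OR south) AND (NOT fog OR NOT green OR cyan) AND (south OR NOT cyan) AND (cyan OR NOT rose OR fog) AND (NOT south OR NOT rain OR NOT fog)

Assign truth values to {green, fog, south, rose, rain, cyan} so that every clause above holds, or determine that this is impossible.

Branch on fog: set fog = false.
The clause (NOT green) is unit, so green = false.
Branch on cyan: set cyan = true.
The clause (rose) is unit, so rose = true.
The clause (rain) is unit, so rain = true.
The clause (south) is unit, so south = true.
All clauses are satisfied.

green: false, fog: false, south: true, rose: true, rain: true, cyan: true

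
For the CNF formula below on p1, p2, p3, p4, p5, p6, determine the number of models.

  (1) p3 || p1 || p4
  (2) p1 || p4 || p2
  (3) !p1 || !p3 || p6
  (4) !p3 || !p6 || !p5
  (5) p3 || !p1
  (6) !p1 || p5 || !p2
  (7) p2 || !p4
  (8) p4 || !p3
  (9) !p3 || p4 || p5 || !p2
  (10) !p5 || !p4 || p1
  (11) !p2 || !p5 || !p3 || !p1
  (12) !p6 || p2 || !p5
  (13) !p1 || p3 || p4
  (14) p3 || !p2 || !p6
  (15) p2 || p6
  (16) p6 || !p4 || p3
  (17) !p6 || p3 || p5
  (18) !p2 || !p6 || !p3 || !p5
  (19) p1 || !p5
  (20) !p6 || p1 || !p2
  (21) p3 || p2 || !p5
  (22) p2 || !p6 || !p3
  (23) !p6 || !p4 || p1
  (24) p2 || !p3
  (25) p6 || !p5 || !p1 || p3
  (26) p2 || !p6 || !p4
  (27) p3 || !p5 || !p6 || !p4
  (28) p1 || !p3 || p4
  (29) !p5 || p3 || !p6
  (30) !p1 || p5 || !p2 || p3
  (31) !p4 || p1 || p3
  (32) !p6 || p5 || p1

There are 2^6 = 64 truth assignments over (p1, p2, p3, p4, p5, p6).
Split on p3. With p3 = true, the clauses containing p3 are satisfied and !p3 drops from the rest; 1 of the 2^5 = 32 assignments to the other variables satisfy what remains.
With p3 = false, by the same count on the reduced clause set, 0 assignments work.
(One model: p1=F, p2=T, p3=T, p4=T, p5=F, p6=F.)
Total: 1 + 0 = 1.

1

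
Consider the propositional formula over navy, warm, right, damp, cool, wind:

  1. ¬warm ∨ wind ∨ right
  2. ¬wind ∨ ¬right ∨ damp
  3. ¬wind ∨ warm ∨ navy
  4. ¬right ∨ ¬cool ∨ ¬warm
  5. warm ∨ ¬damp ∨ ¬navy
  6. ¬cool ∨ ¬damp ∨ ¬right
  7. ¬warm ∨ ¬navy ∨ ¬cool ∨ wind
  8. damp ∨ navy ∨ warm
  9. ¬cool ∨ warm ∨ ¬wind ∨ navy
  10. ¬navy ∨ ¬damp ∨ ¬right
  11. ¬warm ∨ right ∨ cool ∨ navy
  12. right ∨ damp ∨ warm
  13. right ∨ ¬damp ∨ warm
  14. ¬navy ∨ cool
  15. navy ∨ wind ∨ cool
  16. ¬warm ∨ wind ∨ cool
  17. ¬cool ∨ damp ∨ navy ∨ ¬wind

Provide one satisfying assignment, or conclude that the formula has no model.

Branch on navy: set navy = False.
Branch on wind: set wind = True.
The clause (warm) is unit, so warm = True.
Branch on right: set right = False.
The clause (cool) is unit, so cool = True.
The clause (damp) is unit, so damp = True.
Every clause now holds.

navy: False; warm: True; right: False; damp: True; cool: True; wind: True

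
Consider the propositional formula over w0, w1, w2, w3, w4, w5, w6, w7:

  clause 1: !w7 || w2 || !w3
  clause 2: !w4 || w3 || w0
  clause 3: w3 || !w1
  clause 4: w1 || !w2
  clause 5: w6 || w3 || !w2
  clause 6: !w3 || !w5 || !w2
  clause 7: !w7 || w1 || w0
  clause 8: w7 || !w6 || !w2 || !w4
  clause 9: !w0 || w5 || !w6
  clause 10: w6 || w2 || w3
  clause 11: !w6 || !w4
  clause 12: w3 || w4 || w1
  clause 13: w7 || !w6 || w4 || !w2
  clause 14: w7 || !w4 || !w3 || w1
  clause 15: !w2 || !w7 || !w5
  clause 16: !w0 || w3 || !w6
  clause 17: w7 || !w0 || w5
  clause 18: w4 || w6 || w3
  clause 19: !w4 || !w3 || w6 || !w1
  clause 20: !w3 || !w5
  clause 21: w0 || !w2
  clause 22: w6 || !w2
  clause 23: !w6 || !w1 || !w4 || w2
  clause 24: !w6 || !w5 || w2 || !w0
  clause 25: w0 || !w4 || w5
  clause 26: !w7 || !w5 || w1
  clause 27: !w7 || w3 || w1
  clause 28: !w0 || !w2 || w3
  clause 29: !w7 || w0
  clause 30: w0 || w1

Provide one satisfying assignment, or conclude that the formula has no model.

w0=false; w1=true; w2=false; w3=true; w4=false; w5=false; w6=true; w7=false

Try w3 = true.
(!w5) alone gives w5 = false.
Try w7 = false.
(!w0) alone gives w0 = false.
(!w2) alone gives w2 = false.
(!w4) alone gives w4 = false.
(w1) alone gives w1 = true.
All clauses hold; w6 can take either value.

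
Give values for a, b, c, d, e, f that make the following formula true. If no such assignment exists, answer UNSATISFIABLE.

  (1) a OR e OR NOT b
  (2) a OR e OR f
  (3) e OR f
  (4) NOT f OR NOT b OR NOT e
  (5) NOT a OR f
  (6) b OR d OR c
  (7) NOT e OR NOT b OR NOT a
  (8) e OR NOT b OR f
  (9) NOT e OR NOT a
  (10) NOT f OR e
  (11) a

UNSATISFIABLE

From the singleton clause (a), a = true.
From the singleton clause (f), f = true.
From the singleton clause (NOT e), e = false.
Now (e) is unsatisfied and unit — conflict.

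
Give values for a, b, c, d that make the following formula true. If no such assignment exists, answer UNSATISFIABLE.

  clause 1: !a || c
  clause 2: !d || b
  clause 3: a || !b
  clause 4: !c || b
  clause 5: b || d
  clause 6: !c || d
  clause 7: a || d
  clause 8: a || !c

Branch on a: set a = true.
Unit clause (c) forces c = true.
Unit clause (b) forces b = true.
Unit clause (d) forces d = true.
This assignment satisfies each clause.

a=true; b=true; c=true; d=true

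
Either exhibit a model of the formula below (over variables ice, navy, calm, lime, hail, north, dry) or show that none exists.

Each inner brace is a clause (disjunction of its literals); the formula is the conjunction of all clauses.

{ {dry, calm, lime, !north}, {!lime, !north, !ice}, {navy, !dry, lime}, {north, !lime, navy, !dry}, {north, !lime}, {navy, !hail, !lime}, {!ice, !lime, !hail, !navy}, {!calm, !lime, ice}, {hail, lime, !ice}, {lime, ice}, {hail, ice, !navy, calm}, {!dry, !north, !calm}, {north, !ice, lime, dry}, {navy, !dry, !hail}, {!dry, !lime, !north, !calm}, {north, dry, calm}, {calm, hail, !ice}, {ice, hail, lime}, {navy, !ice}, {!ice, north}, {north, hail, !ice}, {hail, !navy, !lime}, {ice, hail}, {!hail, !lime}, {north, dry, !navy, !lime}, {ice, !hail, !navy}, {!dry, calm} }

ice=true, navy=true, calm=true, lime=false, hail=true, north=true, dry=false

Branch on north: set north = true.
Branch on lime: set lime = false.
From the singleton clause (ice), ice = true.
From the singleton clause (hail), hail = true.
From the singleton clause (navy), navy = true.
Branch on dry: set dry = false.
From the singleton clause (calm), calm = true.
All clauses are satisfied.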